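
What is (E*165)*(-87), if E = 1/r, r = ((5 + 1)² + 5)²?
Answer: -14355/1681 ≈ -8.5396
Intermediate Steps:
r = 1681 (r = (6² + 5)² = (36 + 5)² = 41² = 1681)
E = 1/1681 ≈ 0.00059488
(E*165)*(-87) = ((1/1681)*165)*(-87) = (165/1681)*(-87) = -14355/1681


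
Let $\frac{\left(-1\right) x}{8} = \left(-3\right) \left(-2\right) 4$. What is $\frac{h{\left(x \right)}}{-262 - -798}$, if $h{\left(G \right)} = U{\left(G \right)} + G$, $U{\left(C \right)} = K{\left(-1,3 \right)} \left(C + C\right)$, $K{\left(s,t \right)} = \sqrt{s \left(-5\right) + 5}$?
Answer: $- \frac{24}{67} - \frac{48 \sqrt{10}}{67} \approx -2.6237$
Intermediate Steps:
$K{\left(s,t \right)} = \sqrt{5 - 5 s}$ ($K{\left(s,t \right)} = \sqrt{- 5 s + 5} = \sqrt{5 - 5 s}$)
$U{\left(C \right)} = 2 C \sqrt{10}$ ($U{\left(C \right)} = \sqrt{5 - -5} \left(C + C\right) = \sqrt{5 + 5} \cdot 2 C = \sqrt{10} \cdot 2 C = 2 C \sqrt{10}$)
$x = -192$ ($x = - 8 \left(-3\right) \left(-2\right) 4 = - 8 \cdot 6 \cdot 4 = \left(-8\right) 24 = -192$)
$h{\left(G \right)} = G + 2 G \sqrt{10}$ ($h{\left(G \right)} = 2 G \sqrt{10} + G = G + 2 G \sqrt{10}$)
$\frac{h{\left(x \right)}}{-262 - -798} = \frac{\left(-192\right) \left(1 + 2 \sqrt{10}\right)}{-262 - -798} = \frac{-192 - 384 \sqrt{10}}{-262 + 798} = \frac{-192 - 384 \sqrt{10}}{536} = \left(-192 - 384 \sqrt{10}\right) \frac{1}{536} = - \frac{24}{67} - \frac{48 \sqrt{10}}{67}$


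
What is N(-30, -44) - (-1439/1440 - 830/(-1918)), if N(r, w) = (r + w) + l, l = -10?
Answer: -115218239/1380960 ≈ -83.433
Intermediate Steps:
N(r, w) = -10 + r + w (N(r, w) = (r + w) - 10 = -10 + r + w)
N(-30, -44) - (-1439/1440 - 830/(-1918)) = (-10 - 30 - 44) - (-1439/1440 - 830/(-1918)) = -84 - (-1439*1/1440 - 830*(-1/1918)) = -84 - (-1439/1440 + 415/959) = -84 - 1*(-782401/1380960) = -84 + 782401/1380960 = -115218239/1380960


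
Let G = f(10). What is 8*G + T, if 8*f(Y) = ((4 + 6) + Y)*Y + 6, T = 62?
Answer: 268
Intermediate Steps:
f(Y) = 3/4 + Y*(10 + Y)/8 (f(Y) = (((4 + 6) + Y)*Y + 6)/8 = ((10 + Y)*Y + 6)/8 = (Y*(10 + Y) + 6)/8 = (6 + Y*(10 + Y))/8 = 3/4 + Y*(10 + Y)/8)
G = 103/4 (G = 3/4 + (1/8)*10**2 + (5/4)*10 = 3/4 + (1/8)*100 + 25/2 = 3/4 + 25/2 + 25/2 = 103/4 ≈ 25.750)
8*G + T = 8*(103/4) + 62 = 206 + 62 = 268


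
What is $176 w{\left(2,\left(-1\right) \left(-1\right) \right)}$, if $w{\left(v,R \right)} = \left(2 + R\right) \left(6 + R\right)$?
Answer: $3696$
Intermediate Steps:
$176 w{\left(2,\left(-1\right) \left(-1\right) \right)} = 176 \left(12 + \left(\left(-1\right) \left(-1\right)\right)^{2} + 8 \left(\left(-1\right) \left(-1\right)\right)\right) = 176 \left(12 + 1^{2} + 8 \cdot 1\right) = 176 \left(12 + 1 + 8\right) = 176 \cdot 21 = 3696$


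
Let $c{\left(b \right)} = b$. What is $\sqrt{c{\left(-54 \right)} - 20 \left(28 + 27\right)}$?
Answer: $i \sqrt{1154} \approx 33.971 i$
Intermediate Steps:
$\sqrt{c{\left(-54 \right)} - 20 \left(28 + 27\right)} = \sqrt{-54 - 20 \left(28 + 27\right)} = \sqrt{-54 - 1100} = \sqrt{-1154} = i \sqrt{1154}$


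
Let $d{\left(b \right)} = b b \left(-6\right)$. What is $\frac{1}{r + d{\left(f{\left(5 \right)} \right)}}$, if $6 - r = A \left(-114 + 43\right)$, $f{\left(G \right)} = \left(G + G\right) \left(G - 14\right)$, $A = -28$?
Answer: $- \frac{1}{50582} \approx -1.977 \cdot 10^{-5}$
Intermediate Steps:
$f{\left(G \right)} = 2 G \left(-14 + G\right)$
$d{\left(b \right)} = - 6 b^{2}$ ($d{\left(b \right)} = b^{2} \left(-6\right) = - 6 b^{2}$)
$r = -1982$ ($r = 6 - - 28 \left(-114 + 43\right) = 6 - \left(-28\right) \left(-71\right) = 6 - 1988 = -1982$)
$\frac{1}{r + d{\left(f{\left(5 \right)} \right)}} = \frac{1}{-1982 - 6 \left(2 \cdot 5 \left(-14 + 5\right)\right)^{2}} = \frac{1}{-1982 - 6 \left(2 \cdot 5 \left(-9\right)\right)^{2}} = \frac{1}{-1982 - 6 \left(-90\right)^{2}} = \frac{1}{-1982 - 48600} = \frac{1}{-50582} = - \frac{1}{50582}$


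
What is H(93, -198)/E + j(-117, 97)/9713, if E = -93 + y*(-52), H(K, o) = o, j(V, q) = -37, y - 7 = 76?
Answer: 1760041/42824617 ≈ 0.041099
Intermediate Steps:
y = 83 (y = 7 + 76 = 83)
E = -4409 (E = -93 + 83*(-52) = -93 - 4316 = -4409)
H(93, -198)/E + j(-117, 97)/9713 = -198/(-4409) - 37/9713 = -198*(-1/4409) - 37*1/9713 = 198/4409 - 37/9713 = 1760041/42824617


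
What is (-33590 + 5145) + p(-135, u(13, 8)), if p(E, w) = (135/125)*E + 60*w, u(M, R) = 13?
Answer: -139054/5 ≈ -27811.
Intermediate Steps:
p(E, w) = 60*w + 27*E/25 (p(E, w) = (135*(1/125))*E + 60*w = 27*E/25 + 60*w = 60*w + 27*E/25)
(-33590 + 5145) + p(-135, u(13, 8)) = (-33590 + 5145) + (60*13 + (27/25)*(-135)) = -28445 + (780 - 729/5) = -28445 + 3171/5 = -139054/5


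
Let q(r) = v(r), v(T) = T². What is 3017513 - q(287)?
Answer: 2935144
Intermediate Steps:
q(r) = r²
3017513 - q(287) = 3017513 - 1*287² = 3017513 - 1*82369 = 3017513 - 82369 = 2935144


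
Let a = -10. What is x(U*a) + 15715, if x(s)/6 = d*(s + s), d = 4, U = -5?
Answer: 18115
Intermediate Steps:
x(s) = 48*s (x(s) = 6*(4*(s + s)) = 6*(4*(2*s)) = 6*(8*s) = 48*s)
x(U*a) + 15715 = 48*(-5*(-10)) + 15715 = 48*50 + 15715 = 2400 + 15715 = 18115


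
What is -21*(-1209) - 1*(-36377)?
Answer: 61766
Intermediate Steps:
-21*(-1209) - 1*(-36377) = 25389 + 36377 = 61766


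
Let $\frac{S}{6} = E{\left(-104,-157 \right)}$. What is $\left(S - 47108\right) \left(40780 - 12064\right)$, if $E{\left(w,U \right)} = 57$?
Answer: $-1342932456$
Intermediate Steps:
$S = 342$ ($S = 6 \cdot 57 = 342$)
$\left(S - 47108\right) \left(40780 - 12064\right) = \left(342 - 47108\right) \left(40780 - 12064\right) = \left(-46766\right) 28716 = -1342932456$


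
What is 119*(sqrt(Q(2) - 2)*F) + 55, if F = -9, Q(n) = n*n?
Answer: 55 - 1071*sqrt(2) ≈ -1459.6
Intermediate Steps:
Q(n) = n**2
119*(sqrt(Q(2) - 2)*F) + 55 = 119*(sqrt(2**2 - 2)*(-9)) + 55 = 119*(sqrt(4 - 2)*(-9)) + 55 = 119*(sqrt(2)*(-9)) + 55 = 119*(-9*sqrt(2)) + 55 = -1071*sqrt(2) + 55 = 55 - 1071*sqrt(2)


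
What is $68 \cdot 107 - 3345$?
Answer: $3931$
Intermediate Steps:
$68 \cdot 107 - 3345 = 7276 - 3345 = 3931$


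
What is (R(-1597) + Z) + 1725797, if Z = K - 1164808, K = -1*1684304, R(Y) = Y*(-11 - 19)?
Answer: -1075405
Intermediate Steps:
R(Y) = -30*Y (R(Y) = Y*(-30) = -30*Y)
K = -1684304
Z = -2849112 (Z = -1684304 - 1164808 = -2849112)
(R(-1597) + Z) + 1725797 = (-30*(-1597) - 2849112) + 1725797 = (47910 - 2849112) + 1725797 = -2801202 + 1725797 = -1075405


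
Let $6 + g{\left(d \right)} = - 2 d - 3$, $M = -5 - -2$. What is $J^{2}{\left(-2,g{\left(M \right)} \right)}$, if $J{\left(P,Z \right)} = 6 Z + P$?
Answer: $400$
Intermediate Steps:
$M = -3$ ($M = -5 + 2 = -3$)
$g{\left(d \right)} = -9 - 2 d$ ($g{\left(d \right)} = -6 - \left(3 + 2 d\right) = -9 - 2 d$)
$J{\left(P,Z \right)} = P + 6 Z$
$J^{2}{\left(-2,g{\left(M \right)} \right)} = \left(-2 + 6 \left(-9 - -6\right)\right)^{2} = \left(-2 + 6 \left(-9 + 6\right)\right)^{2} = \left(-2 + 6 \left(-3\right)\right)^{2} = \left(-2 - 18\right)^{2} = \left(-20\right)^{2} = 400$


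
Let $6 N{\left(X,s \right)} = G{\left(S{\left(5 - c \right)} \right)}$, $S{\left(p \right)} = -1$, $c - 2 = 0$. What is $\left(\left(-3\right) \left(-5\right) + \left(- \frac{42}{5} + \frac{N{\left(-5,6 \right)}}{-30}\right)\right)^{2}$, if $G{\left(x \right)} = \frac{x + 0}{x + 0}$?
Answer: $\frac{1408969}{32400} \approx 43.487$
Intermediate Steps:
$c = 2$ ($c = 2 + 0 = 2$)
$G{\left(x \right)} = 1$ ($G{\left(x \right)} = \frac{x}{x} = 1$)
$N{\left(X,s \right)} = \frac{1}{6}$ ($N{\left(X,s \right)} = \frac{1}{6} \cdot 1 = \frac{1}{6}$)
$\left(\left(-3\right) \left(-5\right) + \left(- \frac{42}{5} + \frac{N{\left(-5,6 \right)}}{-30}\right)\right)^{2} = \left(\left(-3\right) \left(-5\right) + \left(- \frac{42}{5} + \frac{1}{6 \left(-30\right)}\right)\right)^{2} = \left(15 + \left(\left(-42\right) \frac{1}{5} + \frac{1}{6} \left(- \frac{1}{30}\right)\right)\right)^{2} = \left(15 - \frac{1513}{180}\right)^{2} = \left(\frac{1187}{180}\right)^{2} = \frac{1408969}{32400}$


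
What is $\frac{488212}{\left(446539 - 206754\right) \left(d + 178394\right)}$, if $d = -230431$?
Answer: $- \frac{488212}{12477692045} \approx -3.9127 \cdot 10^{-5}$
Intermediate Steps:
$\frac{488212}{\left(446539 - 206754\right) \left(d + 178394\right)} = \frac{488212}{\left(446539 - 206754\right) \left(-230431 + 178394\right)} = \frac{488212}{239785 \left(-52037\right)} = \frac{488212}{-12477692045} = 488212 \left(- \frac{1}{12477692045}\right) = - \frac{488212}{12477692045}$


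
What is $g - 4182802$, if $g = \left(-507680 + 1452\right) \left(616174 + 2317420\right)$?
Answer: $-1485071606234$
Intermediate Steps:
$g = -1485067423432$ ($g = \left(-506228\right) 2933594 = -1485067423432$)
$g - 4182802 = -1485067423432 - 4182802 = -1485071606234$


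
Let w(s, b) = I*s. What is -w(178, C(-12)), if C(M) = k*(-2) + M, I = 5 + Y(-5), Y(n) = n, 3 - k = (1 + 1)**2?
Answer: 0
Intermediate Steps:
k = -1 (k = 3 - (1 + 1)**2 = 3 - 1*2**2 = 3 - 1*4 = 3 - 4 = -1)
I = 0 (I = 5 - 5 = 0)
C(M) = 2 + M (C(M) = -1*(-2) + M = 2 + M)
w(s, b) = 0 (w(s, b) = 0*s = 0)
-w(178, C(-12)) = -1*0 = 0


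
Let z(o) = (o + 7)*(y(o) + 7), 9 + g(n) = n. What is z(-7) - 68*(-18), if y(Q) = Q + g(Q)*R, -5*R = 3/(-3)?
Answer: 1224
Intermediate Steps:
g(n) = -9 + n
R = ⅕ (R = -3/(5*(-3)) = -3*(-1)/(5*3) = -⅕*(-1) = ⅕ ≈ 0.20000)
y(Q) = -9/5 + 6*Q/5 (y(Q) = Q + (-9 + Q)*(⅕) = Q + (-9/5 + Q/5) = -9/5 + 6*Q/5)
z(o) = (7 + o)*(26/5 + 6*o/5) (z(o) = (o + 7)*((-9/5 + 6*o/5) + 7) = (7 + o)*(26/5 + 6*o/5))
z(-7) - 68*(-18) = (182/5 + (6/5)*(-7)² + (68/5)*(-7)) - 68*(-18) = (182/5 + (6/5)*49 - 476/5) + 1224 = (182/5 + 294/5 - 476/5) + 1224 = 0 + 1224 = 1224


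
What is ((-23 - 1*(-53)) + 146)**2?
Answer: 30976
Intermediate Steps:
((-23 - 1*(-53)) + 146)**2 = ((-23 + 53) + 146)**2 = (30 + 146)**2 = 176**2 = 30976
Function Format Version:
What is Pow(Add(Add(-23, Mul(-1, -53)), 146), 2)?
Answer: 30976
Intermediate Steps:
Pow(Add(Add(-23, Mul(-1, -53)), 146), 2) = Pow(Add(Add(-23, 53), 146), 2) = Pow(Add(30, 146), 2) = Pow(176, 2) = 30976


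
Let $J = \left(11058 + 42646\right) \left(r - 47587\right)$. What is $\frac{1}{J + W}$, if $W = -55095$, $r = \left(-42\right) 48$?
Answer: $- \frac{1}{2663934607} \approx -3.7538 \cdot 10^{-10}$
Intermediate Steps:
$r = -2016$
$J = -2663879512$ ($J = \left(11058 + 42646\right) \left(-2016 - 47587\right) = 53704 \left(-49603\right) = -2663879512$)
$\frac{1}{J + W} = \frac{1}{-2663879512 - 55095} = \frac{1}{-2663934607} = - \frac{1}{2663934607}$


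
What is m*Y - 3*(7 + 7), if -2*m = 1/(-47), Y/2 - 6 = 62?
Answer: -1906/47 ≈ -40.553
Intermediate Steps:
Y = 136 (Y = 12 + 2*62 = 12 + 124 = 136)
m = 1/94 (m = -½/(-47) = -½*(-1/47) = 1/94 ≈ 0.010638)
m*Y - 3*(7 + 7) = (1/94)*136 - 3*(7 + 7) = 68/47 - 3*14 = 68/47 - 42 = -1906/47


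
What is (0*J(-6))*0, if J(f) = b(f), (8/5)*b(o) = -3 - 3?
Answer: 0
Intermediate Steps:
b(o) = -15/4 (b(o) = 5*(-3 - 3)/8 = (5/8)*(-6) = -15/4)
J(f) = -15/4
(0*J(-6))*0 = (0*(-15/4))*0 = 0*0 = 0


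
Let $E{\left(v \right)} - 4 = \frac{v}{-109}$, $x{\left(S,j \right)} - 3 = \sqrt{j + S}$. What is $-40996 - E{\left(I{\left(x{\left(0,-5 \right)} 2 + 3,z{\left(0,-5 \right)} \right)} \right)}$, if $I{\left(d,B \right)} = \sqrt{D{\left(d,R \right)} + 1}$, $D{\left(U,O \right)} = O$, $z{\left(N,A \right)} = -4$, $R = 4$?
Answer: $-41000 + \frac{\sqrt{5}}{109} \approx -41000.0$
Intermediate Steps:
$x{\left(S,j \right)} = 3 + \sqrt{S + j}$ ($x{\left(S,j \right)} = 3 + \sqrt{j + S} = 3 + \sqrt{S + j}$)
$I{\left(d,B \right)} = \sqrt{5}$ ($I{\left(d,B \right)} = \sqrt{4 + 1} = \sqrt{5}$)
$E{\left(v \right)} = 4 - \frac{v}{109}$ ($E{\left(v \right)} = 4 + \frac{v}{-109} = 4 + v \left(- \frac{1}{109}\right) = 4 - \frac{v}{109}$)
$-40996 - E{\left(I{\left(x{\left(0,-5 \right)} 2 + 3,z{\left(0,-5 \right)} \right)} \right)} = -40996 - \left(4 - \frac{\sqrt{5}}{109}\right) = -41000 + \frac{\sqrt{5}}{109}$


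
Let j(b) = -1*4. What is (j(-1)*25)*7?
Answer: -700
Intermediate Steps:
j(b) = -4
(j(-1)*25)*7 = -4*25*7 = -100*7 = -700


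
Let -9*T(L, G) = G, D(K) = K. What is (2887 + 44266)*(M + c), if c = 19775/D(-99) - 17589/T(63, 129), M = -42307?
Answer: -8286068952523/4257 ≈ -1.9465e+9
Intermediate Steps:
T(L, G) = -G/9
c = 4373608/4257 (c = 19775/(-99) - 17589/((-⅑*129)) = 19775*(-1/99) - 17589/(-43/3) = -19775/99 - 17589*(-3/43) = -19775/99 + 52767/43 = 4373608/4257 ≈ 1027.4)
(2887 + 44266)*(M + c) = (2887 + 44266)*(-42307 + 4373608/4257) = 47153*(-175727291/4257) = -8286068952523/4257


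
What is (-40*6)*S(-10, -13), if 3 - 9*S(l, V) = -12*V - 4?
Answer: 11920/3 ≈ 3973.3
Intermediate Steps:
S(l, V) = 7/9 + 4*V/3 (S(l, V) = 1/3 - (-12*V - 4)/9 = 1/3 - (-4 - 12*V)/9 = 1/3 + (4/9 + 4*V/3) = 7/9 + 4*V/3)
(-40*6)*S(-10, -13) = (-40*6)*(7/9 + (4/3)*(-13)) = -240*(7/9 - 52/3) = -240*(-149/9) = 11920/3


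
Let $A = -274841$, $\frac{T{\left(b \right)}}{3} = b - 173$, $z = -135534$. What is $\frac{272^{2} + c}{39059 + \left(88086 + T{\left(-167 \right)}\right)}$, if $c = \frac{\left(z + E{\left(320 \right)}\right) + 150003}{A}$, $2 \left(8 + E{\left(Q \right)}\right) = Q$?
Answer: $\frac{20333821923}{34664321125} \approx 0.58659$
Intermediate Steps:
$E{\left(Q \right)} = -8 + \frac{Q}{2}$
$T{\left(b \right)} = -519 + 3 b$ ($T{\left(b \right)} = 3 \left(b - 173\right) = 3 \left(-173 + b\right) = -519 + 3 b$)
$c = - \frac{14621}{274841}$ ($c = \frac{\left(-135534 + \left(-8 + \frac{1}{2} \cdot 320\right)\right) + 150003}{-274841} = \left(\left(-135534 + \left(-8 + 160\right)\right) + 150003\right) \left(- \frac{1}{274841}\right) = \left(\left(-135534 + 152\right) + 150003\right) \left(- \frac{1}{274841}\right) = \left(-135382 + 150003\right) \left(- \frac{1}{274841}\right) = 14621 \left(- \frac{1}{274841}\right) = - \frac{14621}{274841} \approx -0.053198$)
$\frac{272^{2} + c}{39059 + \left(88086 + T{\left(-167 \right)}\right)} = \frac{272^{2} - \frac{14621}{274841}}{39059 + \left(88086 + \left(-519 + 3 \left(-167\right)\right)\right)} = \frac{73984 - \frac{14621}{274841}}{39059 + \left(88086 - 1020\right)} = \frac{20333821923}{274841 \left(39059 + \left(88086 - 1020\right)\right)} = \frac{20333821923}{274841 \left(39059 + 87066\right)} = \frac{20333821923}{274841 \cdot 126125} = \frac{20333821923}{274841} \cdot \frac{1}{126125} = \frac{20333821923}{34664321125}$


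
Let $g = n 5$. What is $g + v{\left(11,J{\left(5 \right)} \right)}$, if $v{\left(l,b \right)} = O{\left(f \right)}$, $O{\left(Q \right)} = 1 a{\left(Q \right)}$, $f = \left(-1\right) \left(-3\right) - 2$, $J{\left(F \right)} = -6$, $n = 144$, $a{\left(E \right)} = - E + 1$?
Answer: $720$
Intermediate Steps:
$a{\left(E \right)} = 1 - E$
$f = 1$ ($f = 3 - 2 = 1$)
$O{\left(Q \right)} = 1 - Q$ ($O{\left(Q \right)} = 1 \left(1 - Q\right) = 1 - Q$)
$v{\left(l,b \right)} = 0$ ($v{\left(l,b \right)} = 1 - 1 = 0$)
$g = 720$ ($g = 144 \cdot 5 = 720$)
$g + v{\left(11,J{\left(5 \right)} \right)} = 720 + 0 = 720$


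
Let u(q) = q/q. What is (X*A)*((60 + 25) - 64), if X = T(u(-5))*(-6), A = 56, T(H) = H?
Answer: -7056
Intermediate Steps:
u(q) = 1
X = -6 (X = 1*(-6) = -6)
(X*A)*((60 + 25) - 64) = (-6*56)*((60 + 25) - 64) = -336*(85 - 64) = -336*21 = -7056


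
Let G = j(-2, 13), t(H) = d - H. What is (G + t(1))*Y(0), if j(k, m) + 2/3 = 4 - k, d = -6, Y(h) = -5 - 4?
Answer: 15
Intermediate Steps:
Y(h) = -9
t(H) = -6 - H
j(k, m) = 10/3 - k (j(k, m) = -⅔ + (4 - k) = 10/3 - k)
G = 16/3 (G = 10/3 - 1*(-2) = 10/3 + 2 = 16/3 ≈ 5.3333)
(G + t(1))*Y(0) = (16/3 + (-6 - 1*1))*(-9) = (16/3 + (-6 - 1))*(-9) = (16/3 - 7)*(-9) = -5/3*(-9) = 15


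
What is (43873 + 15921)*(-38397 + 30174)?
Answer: -491686062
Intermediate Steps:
(43873 + 15921)*(-38397 + 30174) = 59794*(-8223) = -491686062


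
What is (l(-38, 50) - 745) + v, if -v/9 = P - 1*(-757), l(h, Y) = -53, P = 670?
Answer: -13641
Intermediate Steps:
v = -12843 (v = -9*(670 - 1*(-757)) = -9*(670 + 757) = -9*1427 = -12843)
(l(-38, 50) - 745) + v = (-53 - 745) - 12843 = -798 - 12843 = -13641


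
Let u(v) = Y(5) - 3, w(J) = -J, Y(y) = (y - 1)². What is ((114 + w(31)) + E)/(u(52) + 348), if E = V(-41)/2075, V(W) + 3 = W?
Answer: 172181/749075 ≈ 0.22986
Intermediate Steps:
V(W) = -3 + W
Y(y) = (-1 + y)²
u(v) = 13 (u(v) = (-1 + 5)² - 3 = 4² - 3 = 16 - 3 = 13)
E = -44/2075 (E = (-3 - 41)/2075 = -44*1/2075 = -44/2075 ≈ -0.021205)
((114 + w(31)) + E)/(u(52) + 348) = ((114 - 1*31) - 44/2075)/(13 + 348) = ((114 - 31) - 44/2075)/361 = (83 - 44/2075)*(1/361) = (172181/2075)*(1/361) = 172181/749075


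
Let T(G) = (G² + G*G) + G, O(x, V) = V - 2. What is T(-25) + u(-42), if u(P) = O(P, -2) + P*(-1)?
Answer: 1263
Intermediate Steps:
O(x, V) = -2 + V
u(P) = -4 - P (u(P) = (-2 - 2) + P*(-1) = -4 - P)
T(G) = G + 2*G² (T(G) = (G² + G²) + G = 2*G² + G = G + 2*G²)
T(-25) + u(-42) = -25*(1 + 2*(-25)) + (-4 - 1*(-42)) = -25*(1 - 50) + (-4 + 42) = -25*(-49) + 38 = 1225 + 38 = 1263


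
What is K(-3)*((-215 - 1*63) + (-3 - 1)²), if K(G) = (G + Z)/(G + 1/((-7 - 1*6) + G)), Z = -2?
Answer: -20960/49 ≈ -427.75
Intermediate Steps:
K(G) = (-2 + G)/(G + 1/(-13 + G)) (K(G) = (G - 2)/(G + 1/((-7 - 1*6) + G)) = (-2 + G)/(G + 1/((-7 - 6) + G)) = (-2 + G)/(G + 1/(-13 + G)))
K(-3)*((-215 - 1*63) + (-3 - 1)²) = ((26 + (-3)² - 15*(-3))/(1 + (-3)² - 13*(-3)))*((-215 - 1*63) + (-3 - 1)²) = ((26 + 9 + 45)/(1 + 9 + 39))*((-215 - 63) + (-4)²) = (80/49)*(-278 + 16) = ((1/49)*80)*(-262) = (80/49)*(-262) = -20960/49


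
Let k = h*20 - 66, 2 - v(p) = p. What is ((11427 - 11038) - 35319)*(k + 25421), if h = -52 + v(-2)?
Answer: -852117350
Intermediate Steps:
v(p) = 2 - p
h = -48 (h = -52 + (2 - 1*(-2)) = -52 + (2 + 2) = -52 + 4 = -48)
k = -1026 (k = -48*20 - 66 = -960 - 66 = -1026)
((11427 - 11038) - 35319)*(k + 25421) = ((11427 - 11038) - 35319)*(-1026 + 25421) = (389 - 35319)*24395 = -34930*24395 = -852117350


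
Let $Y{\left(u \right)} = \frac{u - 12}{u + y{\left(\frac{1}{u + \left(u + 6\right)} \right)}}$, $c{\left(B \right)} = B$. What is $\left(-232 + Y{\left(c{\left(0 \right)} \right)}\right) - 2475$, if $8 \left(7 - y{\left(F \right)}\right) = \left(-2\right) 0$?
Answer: $- \frac{18961}{7} \approx -2708.7$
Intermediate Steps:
$y{\left(F \right)} = 7$ ($y{\left(F \right)} = 7 - \frac{\left(-2\right) 0}{8} = 7 - 0 = 7 + 0 = 7$)
$Y{\left(u \right)} = \frac{-12 + u}{7 + u}$ ($Y{\left(u \right)} = \frac{u - 12}{u + 7} = \frac{-12 + u}{7 + u}$)
$\left(-232 + Y{\left(c{\left(0 \right)} \right)}\right) - 2475 = \left(-232 + \frac{-12 + 0}{7 + 0}\right) - 2475 = \left(-232 + \frac{1}{7} \left(-12\right)\right) - 2475 = \left(-232 - \frac{12}{7}\right) - 2475 = - \frac{1636}{7} - 2475 = - \frac{18961}{7}$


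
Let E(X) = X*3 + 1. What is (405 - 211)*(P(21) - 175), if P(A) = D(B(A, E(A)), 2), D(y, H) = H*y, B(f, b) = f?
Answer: -25802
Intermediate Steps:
E(X) = 1 + 3*X (E(X) = 3*X + 1 = 1 + 3*X)
P(A) = 2*A
(405 - 211)*(P(21) - 175) = (405 - 211)*(2*21 - 175) = 194*(42 - 175) = 194*(-133) = -25802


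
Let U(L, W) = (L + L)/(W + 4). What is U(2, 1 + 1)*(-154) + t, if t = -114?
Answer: -650/3 ≈ -216.67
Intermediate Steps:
U(L, W) = 2*L/(4 + W) (U(L, W) = (2*L)/(4 + W) = 2*L/(4 + W))
U(2, 1 + 1)*(-154) + t = (2*2/(4 + (1 + 1)))*(-154) - 114 = (2*2/(4 + 2))*(-154) - 114 = (2*2/6)*(-154) - 114 = (2*2*(⅙))*(-154) - 114 = (⅔)*(-154) - 114 = -308/3 - 114 = -650/3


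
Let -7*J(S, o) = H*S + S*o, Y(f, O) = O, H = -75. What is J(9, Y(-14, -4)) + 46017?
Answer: 322830/7 ≈ 46119.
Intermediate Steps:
J(S, o) = 75*S/7 - S*o/7 (J(S, o) = -(-75*S + S*o)/7 = 75*S/7 - S*o/7)
J(9, Y(-14, -4)) + 46017 = (⅐)*9*(75 - 1*(-4)) + 46017 = (⅐)*9*(75 + 4) + 46017 = (⅐)*9*79 + 46017 = 711/7 + 46017 = 322830/7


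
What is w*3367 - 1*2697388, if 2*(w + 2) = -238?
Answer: -3104795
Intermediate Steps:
w = -121 (w = -2 + (1/2)*(-238) = -2 - 119 = -121)
w*3367 - 1*2697388 = -121*3367 - 1*2697388 = -407407 - 2697388 = -3104795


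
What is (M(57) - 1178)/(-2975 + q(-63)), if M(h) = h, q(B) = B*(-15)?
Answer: 1121/2030 ≈ 0.55222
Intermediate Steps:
q(B) = -15*B
(M(57) - 1178)/(-2975 + q(-63)) = (57 - 1178)/(-2975 - 15*(-63)) = -1121/(-2975 + 945) = -1121/(-2030) = -1121*(-1/2030) = 1121/2030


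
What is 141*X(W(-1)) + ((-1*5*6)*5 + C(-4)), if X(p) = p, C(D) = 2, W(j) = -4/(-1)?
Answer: 416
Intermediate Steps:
W(j) = 4 (W(j) = -4*(-1) = 4)
141*X(W(-1)) + ((-1*5*6)*5 + C(-4)) = 141*4 + ((-1*5*6)*5 + 2) = 564 + (-5*6*5 + 2) = 564 + (-30*5 + 2) = 564 + (-150 + 2) = 564 - 148 = 416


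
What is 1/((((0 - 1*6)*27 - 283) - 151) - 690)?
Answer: -1/1286 ≈ -0.00077760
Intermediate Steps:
1/((((0 - 1*6)*27 - 283) - 151) - 690) = 1/((((0 - 6)*27 - 283) - 151) - 690) = 1/(((-6*27 - 283) - 151) - 690) = 1/(((-162 - 283) - 151) - 690) = 1/((-445 - 151) - 690) = 1/(-596 - 690) = 1/(-1286) = -1/1286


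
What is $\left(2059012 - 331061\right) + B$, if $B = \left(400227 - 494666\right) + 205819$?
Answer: $1839331$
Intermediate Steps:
$B = 111380$ ($B = -94439 + 205819 = 111380$)
$\left(2059012 - 331061\right) + B = \left(2059012 - 331061\right) + 111380 = 1727951 + 111380 = 1839331$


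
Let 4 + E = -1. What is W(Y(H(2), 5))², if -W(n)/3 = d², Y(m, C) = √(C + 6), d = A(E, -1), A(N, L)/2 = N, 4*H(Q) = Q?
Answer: 90000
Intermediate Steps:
E = -5 (E = -4 - 1 = -5)
H(Q) = Q/4
A(N, L) = 2*N
d = -10 (d = 2*(-5) = -10)
Y(m, C) = √(6 + C)
W(n) = -300 (W(n) = -3*(-10)² = -3*100 = -300)
W(Y(H(2), 5))² = (-300)² = 90000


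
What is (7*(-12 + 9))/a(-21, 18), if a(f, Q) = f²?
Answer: -1/21 ≈ -0.047619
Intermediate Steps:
(7*(-12 + 9))/a(-21, 18) = (7*(-12 + 9))/((-21)²) = (7*(-3))/441 = -21*1/441 = -1/21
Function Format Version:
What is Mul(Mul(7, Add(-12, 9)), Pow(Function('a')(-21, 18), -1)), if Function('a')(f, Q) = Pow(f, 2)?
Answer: Rational(-1, 21) ≈ -0.047619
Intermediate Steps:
Mul(Mul(7, Add(-12, 9)), Pow(Function('a')(-21, 18), -1)) = Mul(Mul(7, Add(-12, 9)), Pow(Pow(-21, 2), -1)) = Mul(Mul(7, -3), Pow(441, -1)) = Mul(-21, Rational(1, 441)) = Rational(-1, 21)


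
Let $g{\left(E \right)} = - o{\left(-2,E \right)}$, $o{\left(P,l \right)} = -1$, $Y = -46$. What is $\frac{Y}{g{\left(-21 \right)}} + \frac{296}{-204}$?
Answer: $- \frac{2420}{51} \approx -47.451$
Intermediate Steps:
$g{\left(E \right)} = 1$ ($g{\left(E \right)} = \left(-1\right) \left(-1\right) = 1$)
$\frac{Y}{g{\left(-21 \right)}} + \frac{296}{-204} = - \frac{46}{1} + \frac{296}{-204} = \left(-46\right) 1 + 296 \left(- \frac{1}{204}\right) = -46 - \frac{74}{51} = - \frac{2420}{51}$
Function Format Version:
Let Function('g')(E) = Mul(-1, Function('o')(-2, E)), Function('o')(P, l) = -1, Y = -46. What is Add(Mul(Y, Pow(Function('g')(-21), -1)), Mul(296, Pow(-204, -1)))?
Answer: Rational(-2420, 51) ≈ -47.451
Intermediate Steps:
Function('g')(E) = 1 (Function('g')(E) = Mul(-1, -1) = 1)
Add(Mul(Y, Pow(Function('g')(-21), -1)), Mul(296, Pow(-204, -1))) = Add(Mul(-46, Pow(1, -1)), Mul(296, Pow(-204, -1))) = Add(Mul(-46, 1), Mul(296, Rational(-1, 204))) = Add(-46, Rational(-74, 51)) = Rational(-2420, 51)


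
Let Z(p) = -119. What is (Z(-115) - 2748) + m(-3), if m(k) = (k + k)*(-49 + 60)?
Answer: -2933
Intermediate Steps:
m(k) = 22*k (m(k) = (2*k)*11 = 22*k)
(Z(-115) - 2748) + m(-3) = (-119 - 2748) + 22*(-3) = -2867 - 66 = -2933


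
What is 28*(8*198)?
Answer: 44352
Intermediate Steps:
28*(8*198) = 28*1584 = 44352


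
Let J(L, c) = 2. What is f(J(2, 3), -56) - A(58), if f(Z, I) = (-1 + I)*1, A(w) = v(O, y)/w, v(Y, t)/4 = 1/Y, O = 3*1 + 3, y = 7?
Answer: -4960/87 ≈ -57.011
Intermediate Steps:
O = 6 (O = 3 + 3 = 6)
v(Y, t) = 4/Y (v(Y, t) = 4*(1/Y) = 4/Y)
A(w) = 2/(3*w) (A(w) = (4/6)/w = (4*(⅙))/w = 2/(3*w))
f(Z, I) = -1 + I
f(J(2, 3), -56) - A(58) = (-1 - 56) - 2/(3*58) = -57 - 2/(3*58) = -57 - 1*1/87 = -57 - 1/87 = -4960/87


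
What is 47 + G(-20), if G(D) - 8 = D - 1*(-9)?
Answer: 44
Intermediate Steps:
G(D) = 17 + D (G(D) = 8 + (D - 1*(-9)) = 8 + (D + 9) = 8 + (9 + D) = 17 + D)
47 + G(-20) = 47 + (17 - 20) = 47 - 3 = 44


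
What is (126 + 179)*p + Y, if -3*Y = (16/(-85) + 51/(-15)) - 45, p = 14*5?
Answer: 1089676/51 ≈ 21366.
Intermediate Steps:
p = 70
Y = 826/51 (Y = -((16/(-85) + 51/(-15)) - 45)/3 = -((16*(-1/85) + 51*(-1/15)) - 45)/3 = -((-16/85 - 17/5) - 45)/3 = -(-61/17 - 45)/3 = -1/3*(-826/17) = 826/51 ≈ 16.196)
(126 + 179)*p + Y = (126 + 179)*70 + 826/51 = 305*70 + 826/51 = 21350 + 826/51 = 1089676/51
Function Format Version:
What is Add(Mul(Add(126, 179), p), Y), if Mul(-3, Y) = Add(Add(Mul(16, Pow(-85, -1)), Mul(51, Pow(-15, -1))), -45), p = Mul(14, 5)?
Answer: Rational(1089676, 51) ≈ 21366.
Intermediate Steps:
p = 70
Y = Rational(826, 51) (Y = Mul(Rational(-1, 3), Add(Add(Mul(16, Pow(-85, -1)), Mul(51, Pow(-15, -1))), -45)) = Mul(Rational(-1, 3), Add(Add(Mul(16, Rational(-1, 85)), Mul(51, Rational(-1, 15))), -45)) = Mul(Rational(-1, 3), Add(Add(Rational(-16, 85), Rational(-17, 5)), -45)) = Mul(Rational(-1, 3), Add(Rational(-61, 17), -45)) = Mul(Rational(-1, 3), Rational(-826, 17)) = Rational(826, 51) ≈ 16.196)
Add(Mul(Add(126, 179), p), Y) = Add(Mul(Add(126, 179), 70), Rational(826, 51)) = Add(Mul(305, 70), Rational(826, 51)) = Add(21350, Rational(826, 51)) = Rational(1089676, 51)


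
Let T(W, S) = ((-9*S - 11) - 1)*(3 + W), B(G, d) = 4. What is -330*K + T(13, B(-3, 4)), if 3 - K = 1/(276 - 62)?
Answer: -187941/107 ≈ -1756.5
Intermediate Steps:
T(W, S) = (-12 - 9*S)*(3 + W) (T(W, S) = ((-11 - 9*S) - 1)*(3 + W) = (-12 - 9*S)*(3 + W))
K = 641/214 (K = 3 - 1/(276 - 62) = 3 - 1/214 = 641/214 ≈ 2.9953)
-330*K + T(13, B(-3, 4)) = -330*641/214 + (-36 - 27*4 - 12*13 - 9*4*13) = -105765/107 + (-36 - 108 - 156 - 468) = -105765/107 - 768 = -187941/107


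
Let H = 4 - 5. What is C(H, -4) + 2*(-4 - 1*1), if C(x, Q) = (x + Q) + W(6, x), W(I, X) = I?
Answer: -9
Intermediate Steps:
H = -1
C(x, Q) = 6 + Q + x (C(x, Q) = (x + Q) + 6 = (Q + x) + 6 = 6 + Q + x)
C(H, -4) + 2*(-4 - 1*1) = (6 - 4 - 1) + 2*(-4 - 1*1) = 1 + 2*(-4 - 1) = 1 + 2*(-5) = 1 - 10 = -9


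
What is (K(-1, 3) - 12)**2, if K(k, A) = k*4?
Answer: 256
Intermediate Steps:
K(k, A) = 4*k
(K(-1, 3) - 12)**2 = (4*(-1) - 12)**2 = (-4 - 12)**2 = (-16)**2 = 256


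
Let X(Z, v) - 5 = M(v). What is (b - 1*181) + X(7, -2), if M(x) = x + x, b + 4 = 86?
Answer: -98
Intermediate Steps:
b = 82 (b = -4 + 86 = 82)
M(x) = 2*x
X(Z, v) = 5 + 2*v
(b - 1*181) + X(7, -2) = (82 - 1*181) + (5 + 2*(-2)) = (82 - 181) + (5 - 4) = -99 + 1 = -98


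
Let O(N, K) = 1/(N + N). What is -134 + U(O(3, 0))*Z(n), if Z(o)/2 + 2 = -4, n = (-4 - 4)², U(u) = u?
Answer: -136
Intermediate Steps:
O(N, K) = 1/(2*N)
n = 64 (n = (-8)² = 64)
Z(o) = -12 (Z(o) = -4 + 2*(-4) = -4 - 8 = -12)
-134 + U(O(3, 0))*Z(n) = -134 + ((½)/3)*(-12) = -134 + ((½)*(⅓))*(-12) = -134 + (⅙)*(-12) = -134 - 2 = -136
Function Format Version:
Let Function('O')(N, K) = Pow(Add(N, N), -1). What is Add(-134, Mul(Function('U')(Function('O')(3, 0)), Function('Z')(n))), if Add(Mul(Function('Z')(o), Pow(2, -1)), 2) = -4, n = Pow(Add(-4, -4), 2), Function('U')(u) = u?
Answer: -136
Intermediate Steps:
Function('O')(N, K) = Mul(Rational(1, 2), Pow(N, -1)) (Function('O')(N, K) = Pow(Mul(2, N), -1) = Mul(Rational(1, 2), Pow(N, -1)))
n = 64 (n = Pow(-8, 2) = 64)
Function('Z')(o) = -12 (Function('Z')(o) = Add(-4, Mul(2, -4)) = Add(-4, -8) = -12)
Add(-134, Mul(Function('U')(Function('O')(3, 0)), Function('Z')(n))) = Add(-134, Mul(Mul(Rational(1, 2), Pow(3, -1)), -12)) = Add(-134, Mul(Mul(Rational(1, 2), Rational(1, 3)), -12)) = Add(-134, Mul(Rational(1, 6), -12)) = Add(-134, -2) = -136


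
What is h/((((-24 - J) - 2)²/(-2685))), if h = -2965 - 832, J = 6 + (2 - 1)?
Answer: 3398315/363 ≈ 9361.8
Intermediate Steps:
J = 7 (J = 6 + 1 = 7)
h = -3797
h/((((-24 - J) - 2)²/(-2685))) = -3797*(-2685/((-24 - 1*7) - 2)²) = -3797*(-2685/((-24 - 7) - 2)²) = -3797*(-2685/(-31 - 2)²) = -3797/((-33)²*(-1/2685)) = -3797/(1089*(-1/2685)) = -3797/(-363/895) = -3797*(-895/363) = 3398315/363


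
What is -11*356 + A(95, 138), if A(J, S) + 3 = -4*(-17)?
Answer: -3851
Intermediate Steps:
A(J, S) = 65 (A(J, S) = -3 - 4*(-17) = -3 + 68 = 65)
-11*356 + A(95, 138) = -11*356 + 65 = -3916 + 65 = -3851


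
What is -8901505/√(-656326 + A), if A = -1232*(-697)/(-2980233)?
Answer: 80113545*I*√71967301629122966/1956005262662 ≈ 10988.0*I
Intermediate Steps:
A = -858704/2980233 (A = 858704*(-1/2980233) = -858704/2980233 ≈ -0.28813)
-8901505/√(-656326 + A) = -8901505/√(-656326 - 858704/2980233) = -8901505*(-9*I*√71967301629122966/1956005262662) = -(-80113545)*I*√71967301629122966/1956005262662 = 80113545*I*√71967301629122966/1956005262662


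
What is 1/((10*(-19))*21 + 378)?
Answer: -1/3612 ≈ -0.00027685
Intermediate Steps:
1/((10*(-19))*21 + 378) = 1/(-190*21 + 378) = 1/(-3990 + 378) = 1/(-3612) = -1/3612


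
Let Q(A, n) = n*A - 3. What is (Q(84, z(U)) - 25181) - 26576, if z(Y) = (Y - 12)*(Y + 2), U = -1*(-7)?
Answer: -55540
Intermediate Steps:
U = 7
z(Y) = (-12 + Y)*(2 + Y)
Q(A, n) = -3 + A*n (Q(A, n) = A*n - 3 = -3 + A*n)
(Q(84, z(U)) - 25181) - 26576 = ((-3 + 84*(-24 + 7² - 10*7)) - 25181) - 26576 = ((-3 + 84*(-24 + 49 - 70)) - 25181) - 26576 = ((-3 + 84*(-45)) - 25181) - 26576 = ((-3 - 3780) - 25181) - 26576 = (-3783 - 25181) - 26576 = -28964 - 26576 = -55540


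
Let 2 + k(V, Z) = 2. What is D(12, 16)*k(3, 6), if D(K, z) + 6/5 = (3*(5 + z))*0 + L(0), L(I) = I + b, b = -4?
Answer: 0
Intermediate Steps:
L(I) = -4 + I (L(I) = I - 4 = -4 + I)
k(V, Z) = 0 (k(V, Z) = -2 + 2 = 0)
D(K, z) = -26/5 (D(K, z) = -6/5 + ((3*(5 + z))*0 + (-4 + 0)) = -6/5 + ((15 + 3*z)*0 - 4) = -6/5 + (0 - 4) = -6/5 - 4 = -26/5)
D(12, 16)*k(3, 6) = -26/5*0 = 0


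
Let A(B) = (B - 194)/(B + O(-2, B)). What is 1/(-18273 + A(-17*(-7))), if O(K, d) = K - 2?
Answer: -23/420294 ≈ -5.4724e-5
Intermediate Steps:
O(K, d) = -2 + K
A(B) = (-194 + B)/(-4 + B) (A(B) = (B - 194)/(B + (-2 - 2)) = (-194 + B)/(B - 4) = (-194 + B)/(-4 + B))
1/(-18273 + A(-17*(-7))) = 1/(-18273 + (-194 - 17*(-7))/(-4 - 17*(-7))) = 1/(-18273 + (-194 + 119)/(-4 + 119)) = 1/(-18273 - 75/115) = 1/(-18273 + (1/115)*(-75)) = 1/(-18273 - 15/23) = 1/(-420294/23) = -23/420294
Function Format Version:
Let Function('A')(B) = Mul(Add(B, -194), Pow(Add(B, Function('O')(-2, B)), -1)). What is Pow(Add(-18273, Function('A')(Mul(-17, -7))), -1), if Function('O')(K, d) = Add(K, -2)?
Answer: Rational(-23, 420294) ≈ -5.4724e-5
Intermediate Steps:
Function('O')(K, d) = Add(-2, K)
Function('A')(B) = Mul(Pow(Add(-4, B), -1), Add(-194, B)) (Function('A')(B) = Mul(Add(B, -194), Pow(Add(B, Add(-2, -2)), -1)) = Mul(Add(-194, B), Pow(Add(B, -4), -1)) = Mul(Add(-194, B), Pow(Add(-4, B), -1)) = Mul(Pow(Add(-4, B), -1), Add(-194, B)))
Pow(Add(-18273, Function('A')(Mul(-17, -7))), -1) = Pow(Add(-18273, Mul(Pow(Add(-4, Mul(-17, -7)), -1), Add(-194, Mul(-17, -7)))), -1) = Pow(Add(-18273, Mul(Pow(Add(-4, 119), -1), Add(-194, 119))), -1) = Pow(Add(-18273, Mul(Pow(115, -1), -75)), -1) = Pow(Add(-18273, Mul(Rational(1, 115), -75)), -1) = Pow(Add(-18273, Rational(-15, 23)), -1) = Pow(Rational(-420294, 23), -1) = Rational(-23, 420294)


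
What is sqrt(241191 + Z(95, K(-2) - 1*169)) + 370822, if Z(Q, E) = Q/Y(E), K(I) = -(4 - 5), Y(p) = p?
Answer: 370822 + sqrt(1701839706)/84 ≈ 3.7131e+5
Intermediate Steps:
K(I) = 1 (K(I) = -1*(-1) = 1)
Z(Q, E) = Q/E
sqrt(241191 + Z(95, K(-2) - 1*169)) + 370822 = sqrt(241191 + 95/(1 - 1*169)) + 370822 = sqrt(241191 + 95/(1 - 169)) + 370822 = sqrt(241191 + 95/(-168)) + 370822 = sqrt(241191 + 95*(-1/168)) + 370822 = sqrt(241191 - 95/168) + 370822 = sqrt(40519993/168) + 370822 = sqrt(1701839706)/84 + 370822 = 370822 + sqrt(1701839706)/84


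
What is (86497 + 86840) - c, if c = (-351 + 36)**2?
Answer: 74112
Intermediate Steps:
c = 99225 (c = (-315)**2 = 99225)
(86497 + 86840) - c = (86497 + 86840) - 1*99225 = 173337 - 99225 = 74112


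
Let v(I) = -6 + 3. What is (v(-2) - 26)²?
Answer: 841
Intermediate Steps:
v(I) = -3
(v(-2) - 26)² = (-3 - 26)² = (-29)² = 841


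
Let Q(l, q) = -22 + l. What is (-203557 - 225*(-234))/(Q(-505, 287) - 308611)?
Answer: 150907/309138 ≈ 0.48815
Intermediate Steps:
(-203557 - 225*(-234))/(Q(-505, 287) - 308611) = (-203557 - 225*(-234))/((-22 - 505) - 308611) = (-203557 + 52650)/(-527 - 308611) = -150907/(-309138) = -150907*(-1/309138) = 150907/309138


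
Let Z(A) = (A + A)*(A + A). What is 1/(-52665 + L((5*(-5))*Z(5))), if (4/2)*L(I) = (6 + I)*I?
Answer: 1/3064835 ≈ 3.2628e-7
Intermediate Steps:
Z(A) = 4*A**2 (Z(A) = (2*A)*(2*A) = 4*A**2)
L(I) = I*(6 + I)/2 (L(I) = ((6 + I)*I)/2 = (I*(6 + I))/2 = I*(6 + I)/2)
1/(-52665 + L((5*(-5))*Z(5))) = 1/(-52665 + ((5*(-5))*(4*5**2))*(6 + (5*(-5))*(4*5**2))/2) = 1/(-52665 + (-100*25)*(6 - 100*25)/2) = 1/(-52665 + (-25*100)*(6 - 25*100)/2) = 1/(-52665 + (1/2)*(-2500)*(6 - 2500)) = 1/(-52665 + (1/2)*(-2500)*(-2494)) = 1/(-52665 + 3117500) = 1/3064835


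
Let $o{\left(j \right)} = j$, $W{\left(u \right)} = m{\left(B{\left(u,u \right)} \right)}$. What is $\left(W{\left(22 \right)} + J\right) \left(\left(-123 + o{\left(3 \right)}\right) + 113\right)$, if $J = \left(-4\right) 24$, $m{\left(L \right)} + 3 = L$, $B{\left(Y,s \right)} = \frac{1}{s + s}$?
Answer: $\frac{30485}{44} \approx 692.84$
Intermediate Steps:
$B{\left(Y,s \right)} = \frac{1}{2 s}$
$m{\left(L \right)} = -3 + L$
$W{\left(u \right)} = -3 + \frac{1}{2 u}$
$J = -96$
$\left(W{\left(22 \right)} + J\right) \left(\left(-123 + o{\left(3 \right)}\right) + 113\right) = \left(\left(-3 + \frac{1}{2 \cdot 22}\right) - 96\right) \left(\left(-123 + 3\right) + 113\right) = \left(\left(-3 + \frac{1}{2} \cdot \frac{1}{22}\right) - 96\right) \left(-120 + 113\right) = \left(\left(-3 + \frac{1}{44}\right) - 96\right) \left(-7\right) = \left(- \frac{131}{44} - 96\right) \left(-7\right) = \left(- \frac{4355}{44}\right) \left(-7\right) = \frac{30485}{44}$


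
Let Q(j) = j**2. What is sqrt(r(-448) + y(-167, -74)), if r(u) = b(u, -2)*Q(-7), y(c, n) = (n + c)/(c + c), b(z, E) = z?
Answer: 13*I*sqrt(14489922)/334 ≈ 148.16*I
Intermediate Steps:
y(c, n) = (c + n)/(2*c) (y(c, n) = (c + n)/((2*c)) = (c + n)*(1/(2*c)) = (c + n)/(2*c))
r(u) = 49*u (r(u) = u*(-7)**2 = u*49 = 49*u)
sqrt(r(-448) + y(-167, -74)) = sqrt(49*(-448) + (1/2)*(-167 - 74)/(-167)) = sqrt(-21952 + (1/2)*(-1/167)*(-241)) = sqrt(-21952 + 241/334) = sqrt(-7331727/334) = 13*I*sqrt(14489922)/334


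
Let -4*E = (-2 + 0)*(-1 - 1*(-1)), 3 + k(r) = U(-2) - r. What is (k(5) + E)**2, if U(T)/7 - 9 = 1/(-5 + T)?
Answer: 2916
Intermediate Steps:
U(T) = 63 + 7/(-5 + T)
k(r) = 59 - r (k(r) = -3 + (7*(-44 + 9*(-2))/(-5 - 2) - r) = -3 + (7*(-44 - 18)/(-7) - r) = -3 + (7*(-1/7)*(-62) - r) = -3 + (62 - r) = 59 - r)
E = 0 (E = -(-2 + 0)*(-1 - 1*(-1))/4 = -(-1)*(-1 + 1)/2 = -(-1)*0/2 = -1/4*0 = 0)
(k(5) + E)**2 = ((59 - 1*5) + 0)**2 = ((59 - 5) + 0)**2 = (54 + 0)**2 = 54**2 = 2916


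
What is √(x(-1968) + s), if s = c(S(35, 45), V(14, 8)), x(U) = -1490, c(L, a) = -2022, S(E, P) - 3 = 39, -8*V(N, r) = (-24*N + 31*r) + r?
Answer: 2*I*√878 ≈ 59.262*I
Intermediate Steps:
V(N, r) = -4*r + 3*N (V(N, r) = -((-24*N + 31*r) + r)/8 = -(-24*N + 32*r)/8 = -4*r + 3*N)
S(E, P) = 42 (S(E, P) = 3 + 39 = 42)
s = -2022
√(x(-1968) + s) = √(-1490 - 2022) = √(-3512) = 2*I*√878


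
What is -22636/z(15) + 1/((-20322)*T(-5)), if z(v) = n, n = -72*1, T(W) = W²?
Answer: 26620879/84675 ≈ 314.39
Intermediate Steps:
n = -72
z(v) = -72
-22636/z(15) + 1/((-20322)*T(-5)) = -22636/(-72) + 1/((-20322)*((-5)²)) = -22636*(-1/72) - 1/20322/25 = 5659/18 - 1/20322*1/25 = 5659/18 - 1/508050 = 26620879/84675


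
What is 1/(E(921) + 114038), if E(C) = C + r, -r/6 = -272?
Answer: 1/116591 ≈ 8.5770e-6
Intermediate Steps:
r = 1632 (r = -6*(-272) = 1632)
E(C) = 1632 + C (E(C) = C + 1632 = 1632 + C)
1/(E(921) + 114038) = 1/((1632 + 921) + 114038) = 1/(2553 + 114038) = 1/116591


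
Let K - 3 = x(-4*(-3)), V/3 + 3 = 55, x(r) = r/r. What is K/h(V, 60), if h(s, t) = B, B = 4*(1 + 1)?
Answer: ½ ≈ 0.50000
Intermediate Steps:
x(r) = 1
V = 156 (V = -9 + 3*55 = -9 + 165 = 156)
B = 8 (B = 4*2 = 8)
h(s, t) = 8
K = 4 (K = 3 + 1 = 4)
K/h(V, 60) = 4/8 = 4*(⅛) = ½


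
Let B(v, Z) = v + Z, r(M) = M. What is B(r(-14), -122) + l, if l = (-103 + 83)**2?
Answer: 264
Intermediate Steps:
l = 400 (l = (-20)**2 = 400)
B(v, Z) = Z + v
B(r(-14), -122) + l = (-122 - 14) + 400 = -136 + 400 = 264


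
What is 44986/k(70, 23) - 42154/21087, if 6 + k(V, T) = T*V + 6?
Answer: 440375921/16975035 ≈ 25.943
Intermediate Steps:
k(V, T) = T*V (k(V, T) = -6 + (T*V + 6) = -6 + (6 + T*V) = T*V)
44986/k(70, 23) - 42154/21087 = 44986/((23*70)) - 42154/21087 = 44986/1610 - 42154*1/21087 = 44986*(1/1610) - 42154/21087 = 22493/805 - 42154/21087 = 440375921/16975035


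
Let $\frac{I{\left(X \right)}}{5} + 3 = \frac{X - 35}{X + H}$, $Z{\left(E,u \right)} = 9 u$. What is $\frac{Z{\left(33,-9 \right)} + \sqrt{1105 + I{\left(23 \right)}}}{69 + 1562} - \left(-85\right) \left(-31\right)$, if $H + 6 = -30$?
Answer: $- \frac{4297766}{1631} + \frac{\sqrt{184990}}{21203} \approx -2635.0$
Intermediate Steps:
$H = -36$ ($H = -6 - 30 = -36$)
$I{\left(X \right)} = -15 + \frac{5 \left(-35 + X\right)}{-36 + X}$ ($I{\left(X \right)} = -15 + 5 \frac{X - 35}{X - 36} = -15 + 5 \frac{-35 + X}{-36 + X} = -15 + \frac{5 \left(-35 + X\right)}{-36 + X}$)
$\frac{Z{\left(33,-9 \right)} + \sqrt{1105 + I{\left(23 \right)}}}{69 + 1562} - \left(-85\right) \left(-31\right) = \frac{9 \left(-9\right) + \sqrt{1105 + \frac{5 \left(73 - 46\right)}{-36 + 23}}}{69 + 1562} - \left(-85\right) \left(-31\right) = \frac{-81 + \sqrt{1105 + \frac{5 \left(73 - 46\right)}{-13}}}{1631} - 2635 = \left(-81 + \sqrt{1105 + 5 \left(- \frac{1}{13}\right) 27}\right) \frac{1}{1631} - 2635 = \left(-81 + \sqrt{1105 - \frac{135}{13}}\right) \frac{1}{1631} - 2635 = \left(-81 + \sqrt{\frac{14230}{13}}\right) \frac{1}{1631} - 2635 = \left(-81 + \frac{\sqrt{184990}}{13}\right) \frac{1}{1631} - 2635 = \left(- \frac{81}{1631} + \frac{\sqrt{184990}}{21203}\right) - 2635 = - \frac{4297766}{1631} + \frac{\sqrt{184990}}{21203}$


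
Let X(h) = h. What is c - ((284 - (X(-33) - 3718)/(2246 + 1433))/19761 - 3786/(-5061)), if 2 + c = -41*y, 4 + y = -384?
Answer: 92891216921751/5840291093 ≈ 15905.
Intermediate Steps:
y = -388 (y = -4 - 384 = -388)
c = 15906 (c = -2 - 41*(-388) = -2 + 15908 = 15906)
c - ((284 - (X(-33) - 3718)/(2246 + 1433))/19761 - 3786/(-5061)) = 15906 - ((284 - (-33 - 3718)/(2246 + 1433))/19761 - 3786/(-5061)) = 15906 - ((284 - (-3751)/3679)*(1/19761) - 3786*(-1/5061)) = 15906 - ((284 - (-3751)/3679)*(1/19761) + 1262/1687) = 15906 - ((284 - 1*(-3751/3679))*(1/19761) + 1262/1687) = 15906 - ((284 + 3751/3679)*(1/19761) + 1262/1687) = 15906 - ((1048587/3679)*(1/19761) + 1262/1687) = 15906 - (349529/24233573 + 1262/1687) = 15906 - 1*4453203507/5840291093 = 15906 - 4453203507/5840291093 = 92891216921751/5840291093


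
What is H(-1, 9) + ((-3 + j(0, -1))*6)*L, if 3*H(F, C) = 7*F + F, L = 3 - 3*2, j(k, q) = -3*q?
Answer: -8/3 ≈ -2.6667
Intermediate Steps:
L = -3 (L = 3 - 6 = -3)
H(F, C) = 8*F/3 (H(F, C) = (7*F + F)/3 = (8*F)/3 = 8*F/3)
H(-1, 9) + ((-3 + j(0, -1))*6)*L = (8/3)*(-1) + ((-3 - 3*(-1))*6)*(-3) = -8/3 + ((-3 + 3)*6)*(-3) = -8/3 + (0*6)*(-3) = -8/3 + 0*(-3) = -8/3 + 0 = -8/3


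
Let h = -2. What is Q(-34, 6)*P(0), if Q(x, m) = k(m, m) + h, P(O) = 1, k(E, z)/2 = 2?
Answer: 2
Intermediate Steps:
k(E, z) = 4 (k(E, z) = 2*2 = 4)
Q(x, m) = 2 (Q(x, m) = 4 - 2 = 2)
Q(-34, 6)*P(0) = 2*1 = 2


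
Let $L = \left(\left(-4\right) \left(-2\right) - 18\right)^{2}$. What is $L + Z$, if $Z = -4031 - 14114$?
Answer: $-18045$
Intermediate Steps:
$Z = -18145$ ($Z = -4031 - 14114 = -18145$)
$L = 100$ ($L = \left(8 - 18\right)^{2} = \left(-10\right)^{2} = 100$)
$L + Z = 100 - 18145 = -18045$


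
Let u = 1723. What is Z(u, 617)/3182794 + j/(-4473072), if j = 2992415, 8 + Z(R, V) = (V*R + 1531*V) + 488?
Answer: -270713131627/7118433361584 ≈ -0.038030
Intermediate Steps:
Z(R, V) = 480 + 1531*V + R*V (Z(R, V) = -8 + ((V*R + 1531*V) + 488) = -8 + ((R*V + 1531*V) + 488) = -8 + ((1531*V + R*V) + 488) = -8 + (488 + 1531*V + R*V) = 480 + 1531*V + R*V)
Z(u, 617)/3182794 + j/(-4473072) = (480 + 1531*617 + 1723*617)/3182794 + 2992415/(-4473072) = (480 + 944627 + 1063091)*(1/3182794) + 2992415*(-1/4473072) = 2008198*(1/3182794) - 2992415/4473072 = 1004099/1591397 - 2992415/4473072 = -270713131627/7118433361584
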